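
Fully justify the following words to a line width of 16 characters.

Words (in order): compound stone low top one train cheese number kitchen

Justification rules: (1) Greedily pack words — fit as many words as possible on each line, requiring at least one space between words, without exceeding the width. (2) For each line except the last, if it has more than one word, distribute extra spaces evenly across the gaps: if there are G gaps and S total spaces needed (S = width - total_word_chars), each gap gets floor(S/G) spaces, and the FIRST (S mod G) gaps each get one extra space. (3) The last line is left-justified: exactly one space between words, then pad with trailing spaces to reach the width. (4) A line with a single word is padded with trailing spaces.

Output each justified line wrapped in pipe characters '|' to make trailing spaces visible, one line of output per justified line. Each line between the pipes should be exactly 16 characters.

Answer: |compound   stone|
|low    top   one|
|train     cheese|
|number kitchen  |

Derivation:
Line 1: ['compound', 'stone'] (min_width=14, slack=2)
Line 2: ['low', 'top', 'one'] (min_width=11, slack=5)
Line 3: ['train', 'cheese'] (min_width=12, slack=4)
Line 4: ['number', 'kitchen'] (min_width=14, slack=2)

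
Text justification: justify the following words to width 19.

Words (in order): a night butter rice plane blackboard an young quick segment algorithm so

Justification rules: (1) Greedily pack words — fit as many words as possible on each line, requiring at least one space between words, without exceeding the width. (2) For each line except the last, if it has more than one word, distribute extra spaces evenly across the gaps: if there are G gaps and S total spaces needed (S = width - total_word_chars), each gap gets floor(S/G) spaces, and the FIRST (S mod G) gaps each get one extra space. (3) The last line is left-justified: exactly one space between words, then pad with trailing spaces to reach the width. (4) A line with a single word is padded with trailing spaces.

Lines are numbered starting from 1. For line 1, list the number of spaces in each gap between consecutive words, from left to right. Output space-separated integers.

Answer: 1 1 1

Derivation:
Line 1: ['a', 'night', 'butter', 'rice'] (min_width=19, slack=0)
Line 2: ['plane', 'blackboard', 'an'] (min_width=19, slack=0)
Line 3: ['young', 'quick', 'segment'] (min_width=19, slack=0)
Line 4: ['algorithm', 'so'] (min_width=12, slack=7)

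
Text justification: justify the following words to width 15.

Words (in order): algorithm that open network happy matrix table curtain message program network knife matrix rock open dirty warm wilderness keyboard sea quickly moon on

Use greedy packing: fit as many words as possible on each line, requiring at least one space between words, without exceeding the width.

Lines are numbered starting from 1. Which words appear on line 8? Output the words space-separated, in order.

Answer: open dirty warm

Derivation:
Line 1: ['algorithm', 'that'] (min_width=14, slack=1)
Line 2: ['open', 'network'] (min_width=12, slack=3)
Line 3: ['happy', 'matrix'] (min_width=12, slack=3)
Line 4: ['table', 'curtain'] (min_width=13, slack=2)
Line 5: ['message', 'program'] (min_width=15, slack=0)
Line 6: ['network', 'knife'] (min_width=13, slack=2)
Line 7: ['matrix', 'rock'] (min_width=11, slack=4)
Line 8: ['open', 'dirty', 'warm'] (min_width=15, slack=0)
Line 9: ['wilderness'] (min_width=10, slack=5)
Line 10: ['keyboard', 'sea'] (min_width=12, slack=3)
Line 11: ['quickly', 'moon', 'on'] (min_width=15, slack=0)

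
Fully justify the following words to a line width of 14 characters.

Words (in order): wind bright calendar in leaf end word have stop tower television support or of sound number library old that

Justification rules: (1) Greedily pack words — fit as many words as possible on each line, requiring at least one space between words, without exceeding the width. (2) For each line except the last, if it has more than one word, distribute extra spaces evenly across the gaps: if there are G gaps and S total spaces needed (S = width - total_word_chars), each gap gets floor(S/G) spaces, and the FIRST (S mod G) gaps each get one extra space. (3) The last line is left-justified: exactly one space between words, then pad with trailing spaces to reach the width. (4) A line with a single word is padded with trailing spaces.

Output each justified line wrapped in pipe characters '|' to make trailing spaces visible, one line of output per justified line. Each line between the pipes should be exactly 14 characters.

Answer: |wind    bright|
|calendar    in|
|leaf  end word|
|have      stop|
|tower         |
|television    |
|support  or of|
|sound   number|
|library    old|
|that          |

Derivation:
Line 1: ['wind', 'bright'] (min_width=11, slack=3)
Line 2: ['calendar', 'in'] (min_width=11, slack=3)
Line 3: ['leaf', 'end', 'word'] (min_width=13, slack=1)
Line 4: ['have', 'stop'] (min_width=9, slack=5)
Line 5: ['tower'] (min_width=5, slack=9)
Line 6: ['television'] (min_width=10, slack=4)
Line 7: ['support', 'or', 'of'] (min_width=13, slack=1)
Line 8: ['sound', 'number'] (min_width=12, slack=2)
Line 9: ['library', 'old'] (min_width=11, slack=3)
Line 10: ['that'] (min_width=4, slack=10)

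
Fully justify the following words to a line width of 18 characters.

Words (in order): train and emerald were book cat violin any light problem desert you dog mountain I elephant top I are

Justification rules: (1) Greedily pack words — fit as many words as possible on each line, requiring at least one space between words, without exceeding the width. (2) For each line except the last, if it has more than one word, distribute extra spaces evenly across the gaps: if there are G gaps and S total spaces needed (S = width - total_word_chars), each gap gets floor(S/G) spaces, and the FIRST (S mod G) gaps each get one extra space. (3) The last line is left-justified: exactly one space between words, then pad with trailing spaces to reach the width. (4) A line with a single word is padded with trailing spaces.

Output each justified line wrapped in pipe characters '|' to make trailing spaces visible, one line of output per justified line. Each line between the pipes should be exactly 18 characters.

Line 1: ['train', 'and', 'emerald'] (min_width=17, slack=1)
Line 2: ['were', 'book', 'cat'] (min_width=13, slack=5)
Line 3: ['violin', 'any', 'light'] (min_width=16, slack=2)
Line 4: ['problem', 'desert', 'you'] (min_width=18, slack=0)
Line 5: ['dog', 'mountain', 'I'] (min_width=14, slack=4)
Line 6: ['elephant', 'top', 'I', 'are'] (min_width=18, slack=0)

Answer: |train  and emerald|
|were    book   cat|
|violin  any  light|
|problem desert you|
|dog   mountain   I|
|elephant top I are|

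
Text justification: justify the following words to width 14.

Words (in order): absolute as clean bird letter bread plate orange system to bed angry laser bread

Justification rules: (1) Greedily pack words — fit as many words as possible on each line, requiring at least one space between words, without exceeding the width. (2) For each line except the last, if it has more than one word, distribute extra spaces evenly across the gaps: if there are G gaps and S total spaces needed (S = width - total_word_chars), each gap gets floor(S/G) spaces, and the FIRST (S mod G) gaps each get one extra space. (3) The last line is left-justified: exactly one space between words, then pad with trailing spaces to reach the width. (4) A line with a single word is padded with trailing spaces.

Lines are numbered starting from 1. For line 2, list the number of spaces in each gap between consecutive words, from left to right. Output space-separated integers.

Line 1: ['absolute', 'as'] (min_width=11, slack=3)
Line 2: ['clean', 'bird'] (min_width=10, slack=4)
Line 3: ['letter', 'bread'] (min_width=12, slack=2)
Line 4: ['plate', 'orange'] (min_width=12, slack=2)
Line 5: ['system', 'to', 'bed'] (min_width=13, slack=1)
Line 6: ['angry', 'laser'] (min_width=11, slack=3)
Line 7: ['bread'] (min_width=5, slack=9)

Answer: 5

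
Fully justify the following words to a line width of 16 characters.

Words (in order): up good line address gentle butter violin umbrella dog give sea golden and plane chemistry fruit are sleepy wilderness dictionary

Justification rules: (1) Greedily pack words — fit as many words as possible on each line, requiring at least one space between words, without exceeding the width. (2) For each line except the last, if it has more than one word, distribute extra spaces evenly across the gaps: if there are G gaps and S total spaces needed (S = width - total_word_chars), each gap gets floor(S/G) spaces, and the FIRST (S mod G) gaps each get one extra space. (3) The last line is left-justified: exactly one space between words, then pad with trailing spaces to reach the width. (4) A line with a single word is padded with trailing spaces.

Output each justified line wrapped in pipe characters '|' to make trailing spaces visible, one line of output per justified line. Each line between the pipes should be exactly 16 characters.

Answer: |up   good   line|
|address   gentle|
|butter    violin|
|umbrella     dog|
|give  sea golden|
|and        plane|
|chemistry  fruit|
|are       sleepy|
|wilderness      |
|dictionary      |

Derivation:
Line 1: ['up', 'good', 'line'] (min_width=12, slack=4)
Line 2: ['address', 'gentle'] (min_width=14, slack=2)
Line 3: ['butter', 'violin'] (min_width=13, slack=3)
Line 4: ['umbrella', 'dog'] (min_width=12, slack=4)
Line 5: ['give', 'sea', 'golden'] (min_width=15, slack=1)
Line 6: ['and', 'plane'] (min_width=9, slack=7)
Line 7: ['chemistry', 'fruit'] (min_width=15, slack=1)
Line 8: ['are', 'sleepy'] (min_width=10, slack=6)
Line 9: ['wilderness'] (min_width=10, slack=6)
Line 10: ['dictionary'] (min_width=10, slack=6)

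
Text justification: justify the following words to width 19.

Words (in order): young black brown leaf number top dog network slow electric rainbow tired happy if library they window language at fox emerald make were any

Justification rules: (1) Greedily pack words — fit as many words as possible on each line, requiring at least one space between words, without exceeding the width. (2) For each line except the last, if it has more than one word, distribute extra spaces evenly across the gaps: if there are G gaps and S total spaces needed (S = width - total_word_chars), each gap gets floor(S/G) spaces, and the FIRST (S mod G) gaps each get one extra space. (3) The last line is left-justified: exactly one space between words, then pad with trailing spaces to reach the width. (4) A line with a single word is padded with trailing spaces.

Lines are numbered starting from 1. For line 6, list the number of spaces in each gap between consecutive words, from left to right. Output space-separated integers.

Line 1: ['young', 'black', 'brown'] (min_width=17, slack=2)
Line 2: ['leaf', 'number', 'top', 'dog'] (min_width=19, slack=0)
Line 3: ['network', 'slow'] (min_width=12, slack=7)
Line 4: ['electric', 'rainbow'] (min_width=16, slack=3)
Line 5: ['tired', 'happy', 'if'] (min_width=14, slack=5)
Line 6: ['library', 'they', 'window'] (min_width=19, slack=0)
Line 7: ['language', 'at', 'fox'] (min_width=15, slack=4)
Line 8: ['emerald', 'make', 'were'] (min_width=17, slack=2)
Line 9: ['any'] (min_width=3, slack=16)

Answer: 1 1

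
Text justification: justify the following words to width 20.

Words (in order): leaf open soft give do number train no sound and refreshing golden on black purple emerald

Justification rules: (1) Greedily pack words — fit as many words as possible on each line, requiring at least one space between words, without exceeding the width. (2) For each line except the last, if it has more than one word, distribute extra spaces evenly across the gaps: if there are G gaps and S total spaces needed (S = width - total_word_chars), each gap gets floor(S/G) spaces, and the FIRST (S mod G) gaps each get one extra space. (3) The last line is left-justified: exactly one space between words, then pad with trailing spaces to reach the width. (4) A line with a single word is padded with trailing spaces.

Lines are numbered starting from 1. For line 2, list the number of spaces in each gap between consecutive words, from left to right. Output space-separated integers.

Line 1: ['leaf', 'open', 'soft', 'give'] (min_width=19, slack=1)
Line 2: ['do', 'number', 'train', 'no'] (min_width=18, slack=2)
Line 3: ['sound', 'and', 'refreshing'] (min_width=20, slack=0)
Line 4: ['golden', 'on', 'black'] (min_width=15, slack=5)
Line 5: ['purple', 'emerald'] (min_width=14, slack=6)

Answer: 2 2 1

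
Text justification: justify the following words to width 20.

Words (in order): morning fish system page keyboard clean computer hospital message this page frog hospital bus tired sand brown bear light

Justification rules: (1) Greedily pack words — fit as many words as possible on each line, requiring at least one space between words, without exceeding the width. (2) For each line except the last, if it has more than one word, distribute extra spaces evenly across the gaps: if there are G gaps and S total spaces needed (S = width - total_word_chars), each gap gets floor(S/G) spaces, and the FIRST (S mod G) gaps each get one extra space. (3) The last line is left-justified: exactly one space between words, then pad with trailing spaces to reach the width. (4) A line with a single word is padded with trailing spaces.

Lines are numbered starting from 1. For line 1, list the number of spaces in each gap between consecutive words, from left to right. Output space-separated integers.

Line 1: ['morning', 'fish', 'system'] (min_width=19, slack=1)
Line 2: ['page', 'keyboard', 'clean'] (min_width=19, slack=1)
Line 3: ['computer', 'hospital'] (min_width=17, slack=3)
Line 4: ['message', 'this', 'page'] (min_width=17, slack=3)
Line 5: ['frog', 'hospital', 'bus'] (min_width=17, slack=3)
Line 6: ['tired', 'sand', 'brown'] (min_width=16, slack=4)
Line 7: ['bear', 'light'] (min_width=10, slack=10)

Answer: 2 1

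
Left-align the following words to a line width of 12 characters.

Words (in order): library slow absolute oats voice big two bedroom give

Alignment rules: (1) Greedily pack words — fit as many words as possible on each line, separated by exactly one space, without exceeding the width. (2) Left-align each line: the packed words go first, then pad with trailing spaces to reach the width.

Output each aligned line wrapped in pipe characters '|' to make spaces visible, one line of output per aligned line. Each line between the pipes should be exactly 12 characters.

Line 1: ['library', 'slow'] (min_width=12, slack=0)
Line 2: ['absolute'] (min_width=8, slack=4)
Line 3: ['oats', 'voice'] (min_width=10, slack=2)
Line 4: ['big', 'two'] (min_width=7, slack=5)
Line 5: ['bedroom', 'give'] (min_width=12, slack=0)

Answer: |library slow|
|absolute    |
|oats voice  |
|big two     |
|bedroom give|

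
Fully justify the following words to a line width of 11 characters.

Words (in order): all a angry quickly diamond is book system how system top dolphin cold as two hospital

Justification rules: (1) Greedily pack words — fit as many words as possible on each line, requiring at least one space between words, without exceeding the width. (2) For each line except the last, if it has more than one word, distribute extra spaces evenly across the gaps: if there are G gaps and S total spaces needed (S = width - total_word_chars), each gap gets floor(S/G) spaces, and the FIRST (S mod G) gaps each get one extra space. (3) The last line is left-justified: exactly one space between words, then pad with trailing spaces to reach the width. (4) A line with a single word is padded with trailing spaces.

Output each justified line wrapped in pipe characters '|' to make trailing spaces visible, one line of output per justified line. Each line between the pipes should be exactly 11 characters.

Line 1: ['all', 'a', 'angry'] (min_width=11, slack=0)
Line 2: ['quickly'] (min_width=7, slack=4)
Line 3: ['diamond', 'is'] (min_width=10, slack=1)
Line 4: ['book', 'system'] (min_width=11, slack=0)
Line 5: ['how', 'system'] (min_width=10, slack=1)
Line 6: ['top', 'dolphin'] (min_width=11, slack=0)
Line 7: ['cold', 'as', 'two'] (min_width=11, slack=0)
Line 8: ['hospital'] (min_width=8, slack=3)

Answer: |all a angry|
|quickly    |
|diamond  is|
|book system|
|how  system|
|top dolphin|
|cold as two|
|hospital   |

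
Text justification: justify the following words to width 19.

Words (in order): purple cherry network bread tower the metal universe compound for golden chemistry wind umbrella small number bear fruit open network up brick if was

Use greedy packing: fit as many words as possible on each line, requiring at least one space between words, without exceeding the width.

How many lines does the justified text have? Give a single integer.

Line 1: ['purple', 'cherry'] (min_width=13, slack=6)
Line 2: ['network', 'bread', 'tower'] (min_width=19, slack=0)
Line 3: ['the', 'metal', 'universe'] (min_width=18, slack=1)
Line 4: ['compound', 'for', 'golden'] (min_width=19, slack=0)
Line 5: ['chemistry', 'wind'] (min_width=14, slack=5)
Line 6: ['umbrella', 'small'] (min_width=14, slack=5)
Line 7: ['number', 'bear', 'fruit'] (min_width=17, slack=2)
Line 8: ['open', 'network', 'up'] (min_width=15, slack=4)
Line 9: ['brick', 'if', 'was'] (min_width=12, slack=7)
Total lines: 9

Answer: 9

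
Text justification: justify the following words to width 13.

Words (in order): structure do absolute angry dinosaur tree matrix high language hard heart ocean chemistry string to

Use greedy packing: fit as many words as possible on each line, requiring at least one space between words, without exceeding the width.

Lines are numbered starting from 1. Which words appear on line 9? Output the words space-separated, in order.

Answer: string to

Derivation:
Line 1: ['structure', 'do'] (min_width=12, slack=1)
Line 2: ['absolute'] (min_width=8, slack=5)
Line 3: ['angry'] (min_width=5, slack=8)
Line 4: ['dinosaur', 'tree'] (min_width=13, slack=0)
Line 5: ['matrix', 'high'] (min_width=11, slack=2)
Line 6: ['language', 'hard'] (min_width=13, slack=0)
Line 7: ['heart', 'ocean'] (min_width=11, slack=2)
Line 8: ['chemistry'] (min_width=9, slack=4)
Line 9: ['string', 'to'] (min_width=9, slack=4)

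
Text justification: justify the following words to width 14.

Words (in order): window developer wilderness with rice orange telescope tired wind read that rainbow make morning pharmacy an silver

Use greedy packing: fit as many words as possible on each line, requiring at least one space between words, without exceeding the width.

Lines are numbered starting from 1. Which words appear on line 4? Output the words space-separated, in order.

Answer: with rice

Derivation:
Line 1: ['window'] (min_width=6, slack=8)
Line 2: ['developer'] (min_width=9, slack=5)
Line 3: ['wilderness'] (min_width=10, slack=4)
Line 4: ['with', 'rice'] (min_width=9, slack=5)
Line 5: ['orange'] (min_width=6, slack=8)
Line 6: ['telescope'] (min_width=9, slack=5)
Line 7: ['tired', 'wind'] (min_width=10, slack=4)
Line 8: ['read', 'that'] (min_width=9, slack=5)
Line 9: ['rainbow', 'make'] (min_width=12, slack=2)
Line 10: ['morning'] (min_width=7, slack=7)
Line 11: ['pharmacy', 'an'] (min_width=11, slack=3)
Line 12: ['silver'] (min_width=6, slack=8)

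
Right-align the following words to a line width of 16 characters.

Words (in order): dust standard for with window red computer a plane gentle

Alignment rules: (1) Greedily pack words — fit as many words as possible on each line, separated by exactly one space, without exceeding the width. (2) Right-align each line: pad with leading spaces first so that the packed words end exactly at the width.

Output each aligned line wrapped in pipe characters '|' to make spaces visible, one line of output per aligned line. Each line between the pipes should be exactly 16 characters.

Answer: |   dust standard|
| for with window|
|  red computer a|
|    plane gentle|

Derivation:
Line 1: ['dust', 'standard'] (min_width=13, slack=3)
Line 2: ['for', 'with', 'window'] (min_width=15, slack=1)
Line 3: ['red', 'computer', 'a'] (min_width=14, slack=2)
Line 4: ['plane', 'gentle'] (min_width=12, slack=4)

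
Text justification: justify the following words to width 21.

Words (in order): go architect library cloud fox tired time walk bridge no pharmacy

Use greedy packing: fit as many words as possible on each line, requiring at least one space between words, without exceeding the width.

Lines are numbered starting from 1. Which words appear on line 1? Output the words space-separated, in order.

Answer: go architect library

Derivation:
Line 1: ['go', 'architect', 'library'] (min_width=20, slack=1)
Line 2: ['cloud', 'fox', 'tired', 'time'] (min_width=20, slack=1)
Line 3: ['walk', 'bridge', 'no'] (min_width=14, slack=7)
Line 4: ['pharmacy'] (min_width=8, slack=13)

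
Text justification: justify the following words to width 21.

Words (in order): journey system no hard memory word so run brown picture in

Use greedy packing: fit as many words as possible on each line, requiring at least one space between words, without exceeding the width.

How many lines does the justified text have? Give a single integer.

Line 1: ['journey', 'system', 'no'] (min_width=17, slack=4)
Line 2: ['hard', 'memory', 'word', 'so'] (min_width=19, slack=2)
Line 3: ['run', 'brown', 'picture', 'in'] (min_width=20, slack=1)
Total lines: 3

Answer: 3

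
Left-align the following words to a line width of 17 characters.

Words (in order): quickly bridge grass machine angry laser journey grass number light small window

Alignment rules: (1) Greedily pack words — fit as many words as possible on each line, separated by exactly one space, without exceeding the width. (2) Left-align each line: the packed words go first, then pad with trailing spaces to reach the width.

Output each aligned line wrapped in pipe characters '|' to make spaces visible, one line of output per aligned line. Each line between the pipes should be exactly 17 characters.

Line 1: ['quickly', 'bridge'] (min_width=14, slack=3)
Line 2: ['grass', 'machine'] (min_width=13, slack=4)
Line 3: ['angry', 'laser'] (min_width=11, slack=6)
Line 4: ['journey', 'grass'] (min_width=13, slack=4)
Line 5: ['number', 'light'] (min_width=12, slack=5)
Line 6: ['small', 'window'] (min_width=12, slack=5)

Answer: |quickly bridge   |
|grass machine    |
|angry laser      |
|journey grass    |
|number light     |
|small window     |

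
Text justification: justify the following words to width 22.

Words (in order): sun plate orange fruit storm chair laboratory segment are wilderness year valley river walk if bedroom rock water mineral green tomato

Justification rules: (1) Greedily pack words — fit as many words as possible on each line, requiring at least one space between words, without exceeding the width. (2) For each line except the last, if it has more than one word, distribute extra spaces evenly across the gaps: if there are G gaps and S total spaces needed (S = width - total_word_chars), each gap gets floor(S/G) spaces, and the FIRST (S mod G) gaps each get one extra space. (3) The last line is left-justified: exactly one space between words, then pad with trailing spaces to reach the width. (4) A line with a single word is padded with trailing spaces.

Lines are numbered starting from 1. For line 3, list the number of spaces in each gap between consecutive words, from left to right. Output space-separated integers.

Answer: 1 1

Derivation:
Line 1: ['sun', 'plate', 'orange', 'fruit'] (min_width=22, slack=0)
Line 2: ['storm', 'chair', 'laboratory'] (min_width=22, slack=0)
Line 3: ['segment', 'are', 'wilderness'] (min_width=22, slack=0)
Line 4: ['year', 'valley', 'river', 'walk'] (min_width=22, slack=0)
Line 5: ['if', 'bedroom', 'rock', 'water'] (min_width=21, slack=1)
Line 6: ['mineral', 'green', 'tomato'] (min_width=20, slack=2)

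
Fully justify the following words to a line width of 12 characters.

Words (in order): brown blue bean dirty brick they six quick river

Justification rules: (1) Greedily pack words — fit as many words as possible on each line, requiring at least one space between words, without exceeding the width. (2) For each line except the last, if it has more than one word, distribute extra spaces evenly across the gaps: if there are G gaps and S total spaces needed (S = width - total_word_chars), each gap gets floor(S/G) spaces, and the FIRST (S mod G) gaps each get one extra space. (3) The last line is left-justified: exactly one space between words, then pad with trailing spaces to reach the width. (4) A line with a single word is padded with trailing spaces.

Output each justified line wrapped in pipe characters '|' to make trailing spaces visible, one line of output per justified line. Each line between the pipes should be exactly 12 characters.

Answer: |brown   blue|
|bean   dirty|
|brick   they|
|six    quick|
|river       |

Derivation:
Line 1: ['brown', 'blue'] (min_width=10, slack=2)
Line 2: ['bean', 'dirty'] (min_width=10, slack=2)
Line 3: ['brick', 'they'] (min_width=10, slack=2)
Line 4: ['six', 'quick'] (min_width=9, slack=3)
Line 5: ['river'] (min_width=5, slack=7)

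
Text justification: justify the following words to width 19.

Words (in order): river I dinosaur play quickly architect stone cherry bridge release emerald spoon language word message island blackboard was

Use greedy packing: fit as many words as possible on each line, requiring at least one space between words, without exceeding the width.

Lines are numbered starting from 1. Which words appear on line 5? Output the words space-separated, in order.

Line 1: ['river', 'I', 'dinosaur'] (min_width=16, slack=3)
Line 2: ['play', 'quickly'] (min_width=12, slack=7)
Line 3: ['architect', 'stone'] (min_width=15, slack=4)
Line 4: ['cherry', 'bridge'] (min_width=13, slack=6)
Line 5: ['release', 'emerald'] (min_width=15, slack=4)
Line 6: ['spoon', 'language', 'word'] (min_width=19, slack=0)
Line 7: ['message', 'island'] (min_width=14, slack=5)
Line 8: ['blackboard', 'was'] (min_width=14, slack=5)

Answer: release emerald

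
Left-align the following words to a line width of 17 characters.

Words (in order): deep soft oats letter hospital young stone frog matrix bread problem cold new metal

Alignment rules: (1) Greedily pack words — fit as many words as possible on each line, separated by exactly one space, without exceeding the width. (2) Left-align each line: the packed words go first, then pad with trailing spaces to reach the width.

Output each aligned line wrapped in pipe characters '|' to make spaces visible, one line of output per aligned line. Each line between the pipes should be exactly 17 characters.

Answer: |deep soft oats   |
|letter hospital  |
|young stone frog |
|matrix bread     |
|problem cold new |
|metal            |

Derivation:
Line 1: ['deep', 'soft', 'oats'] (min_width=14, slack=3)
Line 2: ['letter', 'hospital'] (min_width=15, slack=2)
Line 3: ['young', 'stone', 'frog'] (min_width=16, slack=1)
Line 4: ['matrix', 'bread'] (min_width=12, slack=5)
Line 5: ['problem', 'cold', 'new'] (min_width=16, slack=1)
Line 6: ['metal'] (min_width=5, slack=12)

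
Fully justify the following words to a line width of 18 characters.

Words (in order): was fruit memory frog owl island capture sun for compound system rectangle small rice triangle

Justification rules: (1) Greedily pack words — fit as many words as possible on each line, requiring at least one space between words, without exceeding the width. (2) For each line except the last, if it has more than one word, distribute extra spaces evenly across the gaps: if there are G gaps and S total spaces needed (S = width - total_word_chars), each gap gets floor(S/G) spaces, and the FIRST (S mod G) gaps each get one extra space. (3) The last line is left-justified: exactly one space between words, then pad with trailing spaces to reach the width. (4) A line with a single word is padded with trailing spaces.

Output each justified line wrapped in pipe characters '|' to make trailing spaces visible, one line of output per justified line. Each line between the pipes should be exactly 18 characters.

Line 1: ['was', 'fruit', 'memory'] (min_width=16, slack=2)
Line 2: ['frog', 'owl', 'island'] (min_width=15, slack=3)
Line 3: ['capture', 'sun', 'for'] (min_width=15, slack=3)
Line 4: ['compound', 'system'] (min_width=15, slack=3)
Line 5: ['rectangle', 'small'] (min_width=15, slack=3)
Line 6: ['rice', 'triangle'] (min_width=13, slack=5)

Answer: |was  fruit  memory|
|frog   owl  island|
|capture   sun  for|
|compound    system|
|rectangle    small|
|rice triangle     |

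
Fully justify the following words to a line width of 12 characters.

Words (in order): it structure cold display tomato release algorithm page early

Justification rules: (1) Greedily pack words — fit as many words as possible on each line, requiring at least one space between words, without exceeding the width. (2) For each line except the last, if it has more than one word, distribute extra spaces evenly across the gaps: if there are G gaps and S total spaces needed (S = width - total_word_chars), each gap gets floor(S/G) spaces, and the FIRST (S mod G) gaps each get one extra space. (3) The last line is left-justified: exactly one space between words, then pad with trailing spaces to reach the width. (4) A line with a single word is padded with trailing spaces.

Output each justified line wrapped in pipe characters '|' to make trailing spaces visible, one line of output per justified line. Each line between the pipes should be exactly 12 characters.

Line 1: ['it', 'structure'] (min_width=12, slack=0)
Line 2: ['cold', 'display'] (min_width=12, slack=0)
Line 3: ['tomato'] (min_width=6, slack=6)
Line 4: ['release'] (min_width=7, slack=5)
Line 5: ['algorithm'] (min_width=9, slack=3)
Line 6: ['page', 'early'] (min_width=10, slack=2)

Answer: |it structure|
|cold display|
|tomato      |
|release     |
|algorithm   |
|page early  |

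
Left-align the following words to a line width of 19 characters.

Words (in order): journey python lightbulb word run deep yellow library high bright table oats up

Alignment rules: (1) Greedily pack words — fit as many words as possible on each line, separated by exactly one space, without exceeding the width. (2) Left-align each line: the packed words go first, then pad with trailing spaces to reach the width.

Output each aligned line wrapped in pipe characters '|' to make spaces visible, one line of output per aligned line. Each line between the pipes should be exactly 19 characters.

Line 1: ['journey', 'python'] (min_width=14, slack=5)
Line 2: ['lightbulb', 'word', 'run'] (min_width=18, slack=1)
Line 3: ['deep', 'yellow', 'library'] (min_width=19, slack=0)
Line 4: ['high', 'bright', 'table'] (min_width=17, slack=2)
Line 5: ['oats', 'up'] (min_width=7, slack=12)

Answer: |journey python     |
|lightbulb word run |
|deep yellow library|
|high bright table  |
|oats up            |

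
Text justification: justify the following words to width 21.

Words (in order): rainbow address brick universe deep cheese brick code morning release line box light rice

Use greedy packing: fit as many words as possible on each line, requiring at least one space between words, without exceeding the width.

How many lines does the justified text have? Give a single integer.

Answer: 5

Derivation:
Line 1: ['rainbow', 'address', 'brick'] (min_width=21, slack=0)
Line 2: ['universe', 'deep', 'cheese'] (min_width=20, slack=1)
Line 3: ['brick', 'code', 'morning'] (min_width=18, slack=3)
Line 4: ['release', 'line', 'box'] (min_width=16, slack=5)
Line 5: ['light', 'rice'] (min_width=10, slack=11)
Total lines: 5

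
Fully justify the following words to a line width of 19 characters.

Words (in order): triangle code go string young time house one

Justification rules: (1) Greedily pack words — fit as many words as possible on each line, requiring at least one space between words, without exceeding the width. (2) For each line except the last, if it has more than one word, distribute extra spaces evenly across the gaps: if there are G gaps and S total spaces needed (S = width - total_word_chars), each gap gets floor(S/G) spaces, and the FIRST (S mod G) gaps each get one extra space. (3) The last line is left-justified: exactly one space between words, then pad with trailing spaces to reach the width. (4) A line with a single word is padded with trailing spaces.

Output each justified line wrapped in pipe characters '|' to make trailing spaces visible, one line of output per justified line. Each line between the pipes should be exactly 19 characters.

Line 1: ['triangle', 'code', 'go'] (min_width=16, slack=3)
Line 2: ['string', 'young', 'time'] (min_width=17, slack=2)
Line 3: ['house', 'one'] (min_width=9, slack=10)

Answer: |triangle   code  go|
|string  young  time|
|house one          |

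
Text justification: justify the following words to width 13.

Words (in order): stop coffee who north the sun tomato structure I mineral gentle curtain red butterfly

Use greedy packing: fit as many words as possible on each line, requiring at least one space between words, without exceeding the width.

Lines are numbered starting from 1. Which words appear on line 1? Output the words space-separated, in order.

Answer: stop coffee

Derivation:
Line 1: ['stop', 'coffee'] (min_width=11, slack=2)
Line 2: ['who', 'north', 'the'] (min_width=13, slack=0)
Line 3: ['sun', 'tomato'] (min_width=10, slack=3)
Line 4: ['structure', 'I'] (min_width=11, slack=2)
Line 5: ['mineral'] (min_width=7, slack=6)
Line 6: ['gentle'] (min_width=6, slack=7)
Line 7: ['curtain', 'red'] (min_width=11, slack=2)
Line 8: ['butterfly'] (min_width=9, slack=4)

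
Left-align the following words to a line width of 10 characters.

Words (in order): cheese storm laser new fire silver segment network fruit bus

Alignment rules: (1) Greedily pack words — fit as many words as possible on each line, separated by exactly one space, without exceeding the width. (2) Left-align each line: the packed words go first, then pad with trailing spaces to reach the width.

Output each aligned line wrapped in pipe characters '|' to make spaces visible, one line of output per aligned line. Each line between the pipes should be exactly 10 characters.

Answer: |cheese    |
|storm     |
|laser new |
|fire      |
|silver    |
|segment   |
|network   |
|fruit bus |

Derivation:
Line 1: ['cheese'] (min_width=6, slack=4)
Line 2: ['storm'] (min_width=5, slack=5)
Line 3: ['laser', 'new'] (min_width=9, slack=1)
Line 4: ['fire'] (min_width=4, slack=6)
Line 5: ['silver'] (min_width=6, slack=4)
Line 6: ['segment'] (min_width=7, slack=3)
Line 7: ['network'] (min_width=7, slack=3)
Line 8: ['fruit', 'bus'] (min_width=9, slack=1)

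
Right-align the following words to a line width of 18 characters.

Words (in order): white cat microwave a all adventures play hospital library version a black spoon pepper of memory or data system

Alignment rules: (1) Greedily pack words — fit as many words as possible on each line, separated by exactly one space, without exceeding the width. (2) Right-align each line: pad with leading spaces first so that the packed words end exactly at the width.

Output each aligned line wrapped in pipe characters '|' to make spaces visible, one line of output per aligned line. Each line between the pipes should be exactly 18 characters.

Line 1: ['white', 'cat'] (min_width=9, slack=9)
Line 2: ['microwave', 'a', 'all'] (min_width=15, slack=3)
Line 3: ['adventures', 'play'] (min_width=15, slack=3)
Line 4: ['hospital', 'library'] (min_width=16, slack=2)
Line 5: ['version', 'a', 'black'] (min_width=15, slack=3)
Line 6: ['spoon', 'pepper', 'of'] (min_width=15, slack=3)
Line 7: ['memory', 'or', 'data'] (min_width=14, slack=4)
Line 8: ['system'] (min_width=6, slack=12)

Answer: |         white cat|
|   microwave a all|
|   adventures play|
|  hospital library|
|   version a black|
|   spoon pepper of|
|    memory or data|
|            system|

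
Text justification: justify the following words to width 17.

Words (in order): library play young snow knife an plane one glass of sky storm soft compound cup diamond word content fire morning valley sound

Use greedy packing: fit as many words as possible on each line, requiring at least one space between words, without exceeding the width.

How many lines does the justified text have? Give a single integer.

Answer: 10

Derivation:
Line 1: ['library', 'play'] (min_width=12, slack=5)
Line 2: ['young', 'snow', 'knife'] (min_width=16, slack=1)
Line 3: ['an', 'plane', 'one'] (min_width=12, slack=5)
Line 4: ['glass', 'of', 'sky'] (min_width=12, slack=5)
Line 5: ['storm', 'soft'] (min_width=10, slack=7)
Line 6: ['compound', 'cup'] (min_width=12, slack=5)
Line 7: ['diamond', 'word'] (min_width=12, slack=5)
Line 8: ['content', 'fire'] (min_width=12, slack=5)
Line 9: ['morning', 'valley'] (min_width=14, slack=3)
Line 10: ['sound'] (min_width=5, slack=12)
Total lines: 10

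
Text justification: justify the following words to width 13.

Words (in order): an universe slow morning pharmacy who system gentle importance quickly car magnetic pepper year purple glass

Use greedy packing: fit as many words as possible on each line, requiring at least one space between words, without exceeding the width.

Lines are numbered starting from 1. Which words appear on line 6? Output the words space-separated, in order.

Line 1: ['an', 'universe'] (min_width=11, slack=2)
Line 2: ['slow', 'morning'] (min_width=12, slack=1)
Line 3: ['pharmacy', 'who'] (min_width=12, slack=1)
Line 4: ['system', 'gentle'] (min_width=13, slack=0)
Line 5: ['importance'] (min_width=10, slack=3)
Line 6: ['quickly', 'car'] (min_width=11, slack=2)
Line 7: ['magnetic'] (min_width=8, slack=5)
Line 8: ['pepper', 'year'] (min_width=11, slack=2)
Line 9: ['purple', 'glass'] (min_width=12, slack=1)

Answer: quickly car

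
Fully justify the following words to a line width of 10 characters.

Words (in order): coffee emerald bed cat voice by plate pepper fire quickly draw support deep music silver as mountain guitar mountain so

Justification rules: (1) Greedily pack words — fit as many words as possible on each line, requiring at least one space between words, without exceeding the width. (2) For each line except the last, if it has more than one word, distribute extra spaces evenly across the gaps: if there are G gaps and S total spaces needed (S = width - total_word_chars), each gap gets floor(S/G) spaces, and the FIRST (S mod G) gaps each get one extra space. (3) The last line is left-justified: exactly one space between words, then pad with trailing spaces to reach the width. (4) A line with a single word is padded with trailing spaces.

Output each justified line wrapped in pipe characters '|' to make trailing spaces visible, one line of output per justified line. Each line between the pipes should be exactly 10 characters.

Answer: |coffee    |
|emerald   |
|bed    cat|
|voice   by|
|plate     |
|pepper    |
|fire      |
|quickly   |
|draw      |
|support   |
|deep music|
|silver  as|
|mountain  |
|guitar    |
|mountain  |
|so        |

Derivation:
Line 1: ['coffee'] (min_width=6, slack=4)
Line 2: ['emerald'] (min_width=7, slack=3)
Line 3: ['bed', 'cat'] (min_width=7, slack=3)
Line 4: ['voice', 'by'] (min_width=8, slack=2)
Line 5: ['plate'] (min_width=5, slack=5)
Line 6: ['pepper'] (min_width=6, slack=4)
Line 7: ['fire'] (min_width=4, slack=6)
Line 8: ['quickly'] (min_width=7, slack=3)
Line 9: ['draw'] (min_width=4, slack=6)
Line 10: ['support'] (min_width=7, slack=3)
Line 11: ['deep', 'music'] (min_width=10, slack=0)
Line 12: ['silver', 'as'] (min_width=9, slack=1)
Line 13: ['mountain'] (min_width=8, slack=2)
Line 14: ['guitar'] (min_width=6, slack=4)
Line 15: ['mountain'] (min_width=8, slack=2)
Line 16: ['so'] (min_width=2, slack=8)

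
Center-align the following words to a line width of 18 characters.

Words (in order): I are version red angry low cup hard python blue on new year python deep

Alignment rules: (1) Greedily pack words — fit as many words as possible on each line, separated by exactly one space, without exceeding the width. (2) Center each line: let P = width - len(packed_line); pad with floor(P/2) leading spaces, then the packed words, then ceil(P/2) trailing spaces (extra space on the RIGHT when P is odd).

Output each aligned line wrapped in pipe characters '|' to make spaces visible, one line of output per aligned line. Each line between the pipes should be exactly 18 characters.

Answer: |I are version red |
|angry low cup hard|
|python blue on new|
| year python deep |

Derivation:
Line 1: ['I', 'are', 'version', 'red'] (min_width=17, slack=1)
Line 2: ['angry', 'low', 'cup', 'hard'] (min_width=18, slack=0)
Line 3: ['python', 'blue', 'on', 'new'] (min_width=18, slack=0)
Line 4: ['year', 'python', 'deep'] (min_width=16, slack=2)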